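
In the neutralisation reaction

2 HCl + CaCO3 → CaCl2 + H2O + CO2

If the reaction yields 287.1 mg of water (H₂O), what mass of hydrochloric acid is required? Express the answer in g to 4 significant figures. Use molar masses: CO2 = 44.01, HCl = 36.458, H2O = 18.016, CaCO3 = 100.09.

1.162 g

Convert: 287.1 mg = 0.28710 g.
n(H2O) = 0.28710 g / 18.016 g/mol = 0.015936 mol.
From the equation the H2O:HCl mole ratio is 1:2, so n(HCl) = 0.015936 × 2/1 = 0.031872 mol.
Mass of HCl = 0.031872 mol × 36.458 g/mol = 1.1620 g.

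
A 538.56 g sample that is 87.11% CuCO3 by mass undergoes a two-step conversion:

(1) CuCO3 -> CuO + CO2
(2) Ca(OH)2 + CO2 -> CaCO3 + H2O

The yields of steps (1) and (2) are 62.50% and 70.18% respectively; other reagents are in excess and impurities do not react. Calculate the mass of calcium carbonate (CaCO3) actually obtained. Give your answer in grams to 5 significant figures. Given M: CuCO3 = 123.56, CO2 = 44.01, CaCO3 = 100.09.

166.69 g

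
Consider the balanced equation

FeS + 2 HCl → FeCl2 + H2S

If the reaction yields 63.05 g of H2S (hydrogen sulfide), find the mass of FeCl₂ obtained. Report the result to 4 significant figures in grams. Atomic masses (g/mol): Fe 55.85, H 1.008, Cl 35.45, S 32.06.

234.5 g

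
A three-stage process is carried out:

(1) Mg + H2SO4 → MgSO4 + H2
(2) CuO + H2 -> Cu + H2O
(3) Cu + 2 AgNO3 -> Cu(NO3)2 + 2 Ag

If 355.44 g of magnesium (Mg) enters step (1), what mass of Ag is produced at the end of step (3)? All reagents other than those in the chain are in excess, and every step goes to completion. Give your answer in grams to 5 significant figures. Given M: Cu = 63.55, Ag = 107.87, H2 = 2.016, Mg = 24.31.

n(Mg) = 355.44 / 24.31 = 14.6211 mol.
Reaction (1): Mg→H2 ratio 1:1 ⇒ n(H2) = 14.6211 mol.
Reaction (2): H2→Cu ratio 1:1 ⇒ n(Cu) = 14.6211 mol.
Reaction (3): Cu→Ag ratio 1:2 ⇒ n(Ag) = 29.2423 mol.
Mass of Ag = 29.2423 × 107.87 = 3154.37 g.

3154.4 g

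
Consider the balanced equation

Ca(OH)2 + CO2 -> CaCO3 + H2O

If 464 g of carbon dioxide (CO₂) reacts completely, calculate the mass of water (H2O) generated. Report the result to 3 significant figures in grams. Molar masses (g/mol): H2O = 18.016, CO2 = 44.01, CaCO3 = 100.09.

190 g

n(CO2) = 464.0 g / 44.01 g/mol = 10.54 mol.
From the equation the CO2:H2O mole ratio is 1:1, so n(H2O) = 10.54 × 1/1 = 10.54 mol.
Mass of H2O = 10.54 mol × 18.016 g/mol = 189.9 g.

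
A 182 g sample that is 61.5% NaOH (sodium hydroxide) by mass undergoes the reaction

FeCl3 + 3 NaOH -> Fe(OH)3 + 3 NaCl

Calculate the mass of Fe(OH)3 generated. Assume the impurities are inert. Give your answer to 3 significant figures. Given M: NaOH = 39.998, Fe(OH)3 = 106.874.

99.7 g

Mass of pure NaOH = 182 g × 0.615 = 111.9 g.
n(NaOH) = 111.9 g / 39.998 g/mol = 2.798 mol.
From the equation the NaOH:Fe(OH)3 mole ratio is 3:1, so n(Fe(OH)3) = 2.798 × 1/3 = 0.9328 mol.
Mass of Fe(OH)3 = 0.9328 mol × 106.874 g/mol = 99.69 g.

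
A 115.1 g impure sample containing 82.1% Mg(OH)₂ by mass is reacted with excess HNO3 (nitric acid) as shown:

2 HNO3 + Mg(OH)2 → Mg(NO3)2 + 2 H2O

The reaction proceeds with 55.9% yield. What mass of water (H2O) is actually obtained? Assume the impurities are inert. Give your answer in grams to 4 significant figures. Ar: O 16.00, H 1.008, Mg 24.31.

32.63 g

Pure Mg(OH)2 available = 115.1 g × 0.821 = 94.497 g.
M(Mg(OH)2) = 24.31 + 2(16.00) + 2(1.008) = 58.326 g/mol.
M(H2O) = 2(1.008) + 16.00 = 18.016 g/mol.
n(Mg(OH)2) = 94.497 g / 58.326 g/mol = 1.6202 mol.
From the equation the Mg(OH)2:H2O mole ratio is 1:2, so n(H2O) = 1.6202 × 2/1 = 3.2403 mol.
Mass of H2O = 3.2403 mol × 18.016 g/mol = 58.377 g.
Actual mass collected = 58.377 g × 0.559 = 32.633 g.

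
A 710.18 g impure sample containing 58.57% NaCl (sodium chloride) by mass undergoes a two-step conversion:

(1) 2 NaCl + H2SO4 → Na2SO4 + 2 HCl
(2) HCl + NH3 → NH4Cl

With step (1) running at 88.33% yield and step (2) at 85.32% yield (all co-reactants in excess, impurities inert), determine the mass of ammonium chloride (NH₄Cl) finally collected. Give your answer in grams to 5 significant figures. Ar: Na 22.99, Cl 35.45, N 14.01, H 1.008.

286.93 g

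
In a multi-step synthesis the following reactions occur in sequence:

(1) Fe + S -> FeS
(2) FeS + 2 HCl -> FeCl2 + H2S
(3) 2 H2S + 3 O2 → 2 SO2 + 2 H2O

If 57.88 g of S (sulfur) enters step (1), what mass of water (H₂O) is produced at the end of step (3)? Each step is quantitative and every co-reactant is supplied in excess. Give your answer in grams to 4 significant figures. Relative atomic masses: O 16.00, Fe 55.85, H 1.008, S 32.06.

32.53 g

M(S) = 32.06 g/mol.
M(H2O) = 2(1.008) + 16.00 = 18.016 g/mol.
n(S) = 57.88 / 32.06 = 1.8054 mol.
Reaction (1): S→FeS ratio 1:1 ⇒ n(FeS) = 1.8054 mol.
Reaction (2): FeS→H2S ratio 1:1 ⇒ n(H2S) = 1.8054 mol.
Reaction (3): H2S→H2O ratio 2:2 ⇒ n(H2O) = 1.8054 mol.
Mass of H2O = 1.8054 × 18.016 = 32.525 g.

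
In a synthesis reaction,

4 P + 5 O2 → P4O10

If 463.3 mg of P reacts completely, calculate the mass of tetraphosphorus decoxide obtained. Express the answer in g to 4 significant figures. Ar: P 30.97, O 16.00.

M(P) = 30.97 g/mol.
M(P4O10) = 4(30.97) + 10(16.00) = 283.88 g/mol.
Convert: 463.3 mg = 0.46330 g.
n(P) = 0.46330 g / 30.97 g/mol = 0.014960 mol.
From the equation the P:P4O10 mole ratio is 4:1, so n(P4O10) = 0.014960 × 1/4 = 0.0037399 mol.
Mass of P4O10 = 0.0037399 mol × 283.88 g/mol = 1.0617 g.

1.062 g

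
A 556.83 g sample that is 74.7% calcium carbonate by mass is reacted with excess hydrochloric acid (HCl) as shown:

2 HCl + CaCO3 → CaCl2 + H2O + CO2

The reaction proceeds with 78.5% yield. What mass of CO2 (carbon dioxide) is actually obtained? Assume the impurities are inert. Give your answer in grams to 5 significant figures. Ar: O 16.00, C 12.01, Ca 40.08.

143.57 g

Pure CaCO3 available = 556.83 g × 0.747 = 415.952 g.
M(CaCO3) = 40.08 + 12.01 + 3(16.00) = 100.09 g/mol.
M(CO2) = 12.01 + 2(16.00) = 44.01 g/mol.
n(CaCO3) = 415.952 g / 100.09 g/mol = 4.15578 mol.
From the equation the CaCO3:CO2 mole ratio is 1:1, so n(CO2) = 4.15578 × 1/1 = 4.15578 mol.
Mass of CO2 = 4.15578 mol × 44.01 g/mol = 182.896 g.
Actual mass collected = 182.896 g × 0.785 = 143.573 g.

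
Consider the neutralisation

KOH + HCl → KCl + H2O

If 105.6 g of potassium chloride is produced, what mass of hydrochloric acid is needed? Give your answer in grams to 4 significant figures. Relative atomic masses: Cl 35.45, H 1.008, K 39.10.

M(KCl) = 39.10 + 35.45 = 74.55 g/mol.
M(HCl) = 1.008 + 35.45 = 36.458 g/mol.
n(KCl) = 105.60 g / 74.55 g/mol = 1.4165 mol.
From the equation the KCl:HCl mole ratio is 1:1, so n(HCl) = 1.4165 × 1/1 = 1.4165 mol.
Mass of HCl = 1.4165 mol × 36.458 g/mol = 51.643 g.

51.64 g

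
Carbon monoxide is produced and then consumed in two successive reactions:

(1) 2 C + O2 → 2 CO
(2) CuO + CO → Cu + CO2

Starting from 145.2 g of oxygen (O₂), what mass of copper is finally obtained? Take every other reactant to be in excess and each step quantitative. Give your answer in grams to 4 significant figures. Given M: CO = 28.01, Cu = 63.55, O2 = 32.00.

576.7 g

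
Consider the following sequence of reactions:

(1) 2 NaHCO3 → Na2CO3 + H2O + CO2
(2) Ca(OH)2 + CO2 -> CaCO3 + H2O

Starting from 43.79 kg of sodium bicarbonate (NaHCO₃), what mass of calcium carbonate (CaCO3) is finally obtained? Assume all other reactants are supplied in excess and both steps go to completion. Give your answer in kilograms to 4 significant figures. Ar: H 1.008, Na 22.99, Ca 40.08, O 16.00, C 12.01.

26.09 kg

M(NaHCO3) = 22.99 + 1.008 + 12.01 + 3(16.00) = 84.008 g/mol.
M(CaCO3) = 40.08 + 12.01 + 3(16.00) = 100.09 g/mol.
43.79 kg = 43790 g.
n(NaHCO3) = 43790 / 84.008 = 521.26 mol.
Step 1 gives a 2:1 ratio of NaHCO3 to CO2, so n(CO2) = 260.63 mol.
In step 2 the CO2:CaCO3 ratio is 1:1, so n(CaCO3) = 260.63 mol.
Mass of CaCO3 = 260.63 × 100.09 = 26086 g = 26.09 kg.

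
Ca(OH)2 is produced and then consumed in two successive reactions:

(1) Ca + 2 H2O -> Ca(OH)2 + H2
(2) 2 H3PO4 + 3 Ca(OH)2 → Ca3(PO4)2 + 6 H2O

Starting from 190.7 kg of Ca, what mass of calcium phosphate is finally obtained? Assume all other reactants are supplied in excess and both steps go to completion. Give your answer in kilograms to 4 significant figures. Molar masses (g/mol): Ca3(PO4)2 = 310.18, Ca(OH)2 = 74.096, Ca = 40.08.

491.9 kg

190.7 kg = 190700 g.
n(Ca) = 190700 / 40.08 = 4758.0 mol.
Step 1 gives a 1:1 ratio of Ca to Ca(OH)2, so n(Ca(OH)2) = 4758.0 mol.
In step 2 the Ca(OH)2:Ca3(PO4)2 ratio is 3:1, so n(Ca3(PO4)2) = 1586.0 mol.
Mass of Ca3(PO4)2 = 1586.0 × 310.18 = 491940 g = 491.9 kg.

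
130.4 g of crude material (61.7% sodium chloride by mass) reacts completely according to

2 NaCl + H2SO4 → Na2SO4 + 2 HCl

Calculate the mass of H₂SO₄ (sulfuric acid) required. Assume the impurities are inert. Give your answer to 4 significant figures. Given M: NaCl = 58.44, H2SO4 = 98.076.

Mass of pure NaCl = 130.4 g × 0.617 = 80.457 g.
n(NaCl) = 80.457 g / 58.44 g/mol = 1.3767 mol.
From the equation the NaCl:H2SO4 mole ratio is 2:1, so n(H2SO4) = 1.3767 × 1/2 = 0.68837 mol.
Mass of H2SO4 = 0.68837 mol × 98.076 g/mol = 67.513 g.

67.51 g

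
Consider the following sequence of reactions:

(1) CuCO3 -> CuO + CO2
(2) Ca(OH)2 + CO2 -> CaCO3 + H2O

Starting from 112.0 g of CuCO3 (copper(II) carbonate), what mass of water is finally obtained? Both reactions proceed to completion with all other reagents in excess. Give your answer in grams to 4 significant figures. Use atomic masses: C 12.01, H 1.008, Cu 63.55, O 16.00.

M(CuCO3) = 63.55 + 12.01 + 3(16.00) = 123.56 g/mol.
M(H2O) = 2(1.008) + 16.00 = 18.016 g/mol.
n(CuCO3) = 112.00 / 123.56 = 0.90644 mol.
Step 1 gives a 1:1 ratio of CuCO3 to CO2, so n(CO2) = 0.90644 mol.
In step 2 the CO2:H2O ratio is 1:1, so n(H2O) = 0.90644 mol.
Mass of H2O = 0.90644 × 18.016 = 16.330 g.

16.33 g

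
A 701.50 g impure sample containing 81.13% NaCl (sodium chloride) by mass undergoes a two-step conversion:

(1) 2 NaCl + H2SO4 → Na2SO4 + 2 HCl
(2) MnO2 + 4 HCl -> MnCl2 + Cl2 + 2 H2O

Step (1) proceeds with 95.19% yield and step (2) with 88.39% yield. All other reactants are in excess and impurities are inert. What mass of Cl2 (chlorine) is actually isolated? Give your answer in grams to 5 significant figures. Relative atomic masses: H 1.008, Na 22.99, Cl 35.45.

Pure NaCl = 701.50 × 0.8113 = 569.127 g.
M(NaCl) = 22.99 + 35.45 = 58.44 g/mol.
M(Cl2) = 2(35.45) = 70.90 g/mol.
n(NaCl) = 569.127 / 58.44 = 9.73865 mol.
Step 1 (NaCl:HCl = 2:2): theoretical n(HCl) = 9.73865 mol; at 95.19% yield, n(HCl) = 9.27022 mol.
Step 2 (HCl:Cl2 = 4:1): theoretical n(Cl2) = 2.31756 mol, so theoretical mass = 2.31756 × 70.90 = 164.315 g.
At 88.39% yield, actual mass of Cl2 = 164.315 × 0.8839 = 145.238 g.

145.24 g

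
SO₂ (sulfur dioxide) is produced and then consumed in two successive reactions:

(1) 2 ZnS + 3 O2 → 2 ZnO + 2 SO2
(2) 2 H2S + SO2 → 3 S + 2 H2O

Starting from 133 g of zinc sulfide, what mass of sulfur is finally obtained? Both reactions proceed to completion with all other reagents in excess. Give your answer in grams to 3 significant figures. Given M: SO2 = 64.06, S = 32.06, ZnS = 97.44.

n(ZnS) = 133.0 / 97.44 = 1.365 mol.
Step 1 gives a 2:2 ratio of ZnS to SO2, so n(SO2) = 1.365 mol.
In step 2 the SO2:S ratio is 1:3, so n(S) = 4.095 mol.
Mass of S = 4.095 × 32.06 = 131.3 g.

131 g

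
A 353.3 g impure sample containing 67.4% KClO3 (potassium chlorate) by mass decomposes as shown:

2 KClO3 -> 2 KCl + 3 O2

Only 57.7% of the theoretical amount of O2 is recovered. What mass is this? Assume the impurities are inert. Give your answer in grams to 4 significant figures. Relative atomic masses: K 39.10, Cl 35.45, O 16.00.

Pure KClO3 available = 353.3 g × 0.674 = 238.12 g.
M(KClO3) = 39.10 + 35.45 + 3(16.00) = 122.55 g/mol.
M(O2) = 2(16.00) = 32.00 g/mol.
n(KClO3) = 238.12 g / 122.55 g/mol = 1.9431 mol.
From the equation the KClO3:O2 mole ratio is 2:3, so n(O2) = 1.9431 × 3/2 = 2.9146 mol.
Mass of O2 = 2.9146 mol × 32.00 g/mol = 93.268 g.
Actual mass collected = 93.268 g × 0.577 = 53.815 g.

53.82 g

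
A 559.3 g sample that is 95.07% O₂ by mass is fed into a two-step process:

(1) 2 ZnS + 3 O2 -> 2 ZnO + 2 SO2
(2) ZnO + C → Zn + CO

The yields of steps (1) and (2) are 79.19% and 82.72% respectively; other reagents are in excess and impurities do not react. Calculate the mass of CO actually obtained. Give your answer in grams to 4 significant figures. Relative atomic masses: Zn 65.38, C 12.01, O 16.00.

Pure O2 = 559.3 × 0.9507 = 531.73 g.
M(O2) = 2(16.00) = 32.00 g/mol.
M(CO) = 12.01 + 16.00 = 28.01 g/mol.
n(O2) = 531.73 / 32.00 = 16.616 mol.
Step 1 (O2:ZnO = 3:2): theoretical n(ZnO) = 11.078 mol; at 79.19% yield, n(ZnO) = 8.7724 mol.
Step 2 (ZnO:CO = 1:1): theoretical n(CO) = 8.7724 mol, so theoretical mass = 8.7724 × 28.01 = 245.71 g.
At 82.72% yield, actual mass of CO = 245.71 × 0.8272 = 203.25 g.

203.3 g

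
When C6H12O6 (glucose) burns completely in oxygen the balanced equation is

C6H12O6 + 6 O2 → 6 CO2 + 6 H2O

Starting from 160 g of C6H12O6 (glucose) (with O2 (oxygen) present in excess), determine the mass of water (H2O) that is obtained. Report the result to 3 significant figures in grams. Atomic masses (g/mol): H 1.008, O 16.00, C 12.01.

96.0 g

M(C6H12O6) = 6(12.01) + 12(1.008) + 6(16.00) = 180.156 g/mol.
M(H2O) = 2(1.008) + 16.00 = 18.016 g/mol.
n(C6H12O6) = 160.0 g / 180.156 g/mol = 0.8881 mol.
From the equation the C6H12O6:H2O mole ratio is 1:6, so n(H2O) = 0.8881 × 6/1 = 5.329 mol.
Mass of H2O = 5.329 mol × 18.016 g/mol = 96.00 g.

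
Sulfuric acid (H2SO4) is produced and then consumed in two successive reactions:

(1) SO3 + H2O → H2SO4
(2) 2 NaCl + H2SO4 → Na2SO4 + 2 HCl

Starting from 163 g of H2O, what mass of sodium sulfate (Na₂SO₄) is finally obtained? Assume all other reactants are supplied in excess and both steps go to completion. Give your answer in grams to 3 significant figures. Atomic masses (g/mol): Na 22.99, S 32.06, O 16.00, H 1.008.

1290 g

M(H2O) = 2(1.008) + 16.00 = 18.016 g/mol.
M(Na2SO4) = 2(22.99) + 32.06 + 4(16.00) = 142.04 g/mol.
n(H2O) = 163.0 / 18.016 = 9.048 mol.
Step 1 gives a 1:1 ratio of H2O to H2SO4, so n(H2SO4) = 9.048 mol.
In step 2 the H2SO4:Na2SO4 ratio is 1:1, so n(Na2SO4) = 9.048 mol.
Mass of Na2SO4 = 9.048 × 142.04 = 1285 g.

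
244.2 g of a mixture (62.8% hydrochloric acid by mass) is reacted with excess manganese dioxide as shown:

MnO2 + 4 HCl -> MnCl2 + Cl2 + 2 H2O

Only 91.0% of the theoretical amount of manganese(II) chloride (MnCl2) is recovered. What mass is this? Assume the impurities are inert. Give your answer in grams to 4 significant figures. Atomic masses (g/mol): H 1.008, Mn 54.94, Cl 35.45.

Pure HCl available = 244.2 g × 0.628 = 153.36 g.
M(HCl) = 1.008 + 35.45 = 36.458 g/mol.
M(MnCl2) = 54.94 + 2(35.45) = 125.84 g/mol.
n(HCl) = 153.36 g / 36.458 g/mol = 4.2064 mol.
From the equation the HCl:MnCl2 mole ratio is 4:1, so n(MnCl2) = 4.2064 × 1/4 = 1.0516 mol.
Mass of MnCl2 = 1.0516 mol × 125.84 g/mol = 132.33 g.
Actual mass collected = 132.33 g × 0.910 = 120.42 g.

120.4 g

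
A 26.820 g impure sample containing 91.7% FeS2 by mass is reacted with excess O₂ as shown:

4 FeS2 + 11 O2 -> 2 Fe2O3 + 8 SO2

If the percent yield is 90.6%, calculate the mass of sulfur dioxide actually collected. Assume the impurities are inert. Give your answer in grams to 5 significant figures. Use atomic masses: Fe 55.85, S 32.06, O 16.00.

23.796 g

Pure FeS2 available = 26.820 g × 0.917 = 24.5939 g.
M(FeS2) = 55.85 + 2(32.06) = 119.97 g/mol.
M(SO2) = 32.06 + 2(16.00) = 64.06 g/mol.
n(FeS2) = 24.5939 g / 119.97 g/mol = 0.205001 mol.
From the equation the FeS2:SO2 mole ratio is 4:8, so n(SO2) = 0.205001 × 8/4 = 0.410002 mol.
Mass of SO2 = 0.410002 mol × 64.06 g/mol = 26.2647 g.
Actual mass collected = 26.2647 g × 0.906 = 23.7958 g.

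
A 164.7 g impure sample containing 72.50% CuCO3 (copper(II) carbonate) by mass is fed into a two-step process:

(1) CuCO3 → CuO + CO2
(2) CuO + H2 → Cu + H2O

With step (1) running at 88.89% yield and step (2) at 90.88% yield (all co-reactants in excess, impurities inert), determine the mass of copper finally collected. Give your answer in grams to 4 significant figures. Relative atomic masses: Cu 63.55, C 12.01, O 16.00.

Pure CuCO3 = 164.7 × 0.7250 = 119.41 g.
M(CuCO3) = 63.55 + 12.01 + 3(16.00) = 123.56 g/mol.
M(Cu) = 63.55 g/mol.
n(CuCO3) = 119.41 / 123.56 = 0.96639 mol.
Step 1 (CuCO3:CuO = 1:1): theoretical n(CuO) = 0.96639 mol; at 88.89% yield, n(CuO) = 0.85903 mol.
Step 2 (CuO:Cu = 1:1): theoretical n(Cu) = 0.85903 mol, so theoretical mass = 0.85903 × 63.55 = 54.591 g.
At 90.88% yield, actual mass of Cu = 54.591 × 0.9088 = 49.612 g.

49.61 g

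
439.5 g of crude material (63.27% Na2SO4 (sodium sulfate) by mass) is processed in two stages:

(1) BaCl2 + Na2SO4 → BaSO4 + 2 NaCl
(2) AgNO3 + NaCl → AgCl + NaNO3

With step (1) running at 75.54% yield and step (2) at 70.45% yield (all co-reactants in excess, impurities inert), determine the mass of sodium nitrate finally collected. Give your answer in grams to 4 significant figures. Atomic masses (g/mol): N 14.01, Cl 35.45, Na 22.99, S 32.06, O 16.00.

177.1 g

Pure Na2SO4 = 439.5 × 0.6327 = 278.07 g.
M(Na2SO4) = 2(22.99) + 32.06 + 4(16.00) = 142.04 g/mol.
M(NaNO3) = 22.99 + 14.01 + 3(16.00) = 85.00 g/mol.
n(Na2SO4) = 278.07 / 142.04 = 1.9577 mol.
Step 1 (Na2SO4:NaCl = 1:2): theoretical n(NaCl) = 3.9154 mol; at 75.54% yield, n(NaCl) = 2.9577 mol.
Step 2 (NaCl:NaNO3 = 1:1): theoretical n(NaNO3) = 2.9577 mol, so theoretical mass = 2.9577 × 85.00 = 251.40 g.
At 70.45% yield, actual mass of NaNO3 = 251.40 × 0.7045 = 177.11 g.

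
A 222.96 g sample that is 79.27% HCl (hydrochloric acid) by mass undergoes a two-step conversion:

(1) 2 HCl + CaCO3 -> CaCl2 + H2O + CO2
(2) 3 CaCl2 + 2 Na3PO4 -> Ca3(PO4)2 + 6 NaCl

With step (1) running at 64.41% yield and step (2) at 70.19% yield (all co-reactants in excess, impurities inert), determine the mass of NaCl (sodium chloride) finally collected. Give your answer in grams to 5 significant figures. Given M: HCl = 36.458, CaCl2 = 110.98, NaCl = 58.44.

128.08 g

Pure HCl = 222.96 × 0.7927 = 176.740 g.
n(HCl) = 176.740 / 36.458 = 4.84778 mol.
Step 1 (HCl:CaCl2 = 2:1): theoretical n(CaCl2) = 2.42389 mol; at 64.41% yield, n(CaCl2) = 1.56123 mol.
Step 2 (CaCl2:NaCl = 3:6): theoretical n(NaCl) = 3.12246 mol, so theoretical mass = 3.12246 × 58.44 = 182.476 g.
At 70.19% yield, actual mass of NaCl = 182.476 × 0.7019 = 128.080 g.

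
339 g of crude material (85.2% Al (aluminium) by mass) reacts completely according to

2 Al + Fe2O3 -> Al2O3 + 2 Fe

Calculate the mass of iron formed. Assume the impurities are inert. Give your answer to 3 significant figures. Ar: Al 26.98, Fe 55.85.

Mass of pure Al = 339 g × 0.852 = 288.8 g.
M(Al) = 26.98 g/mol.
M(Fe) = 55.85 g/mol.
n(Al) = 288.8 g / 26.98 g/mol = 10.71 mol.
From the equation the Al:Fe mole ratio is 2:2, so n(Fe) = 10.71 × 2/2 = 10.71 mol.
Mass of Fe = 10.71 mol × 55.85 g/mol = 597.9 g.

598 g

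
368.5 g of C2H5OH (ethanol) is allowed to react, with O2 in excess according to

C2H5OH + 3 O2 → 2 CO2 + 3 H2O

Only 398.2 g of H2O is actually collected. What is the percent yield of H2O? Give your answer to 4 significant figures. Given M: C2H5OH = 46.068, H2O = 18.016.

92.11 %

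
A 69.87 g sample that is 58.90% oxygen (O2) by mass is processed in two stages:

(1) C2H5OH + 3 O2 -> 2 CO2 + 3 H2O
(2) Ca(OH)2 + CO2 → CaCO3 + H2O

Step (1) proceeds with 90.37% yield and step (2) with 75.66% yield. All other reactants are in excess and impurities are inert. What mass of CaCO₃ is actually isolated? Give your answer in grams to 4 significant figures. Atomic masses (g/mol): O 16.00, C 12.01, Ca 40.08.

58.67 g

Pure O2 = 69.87 × 0.5890 = 41.153 g.
M(O2) = 2(16.00) = 32.00 g/mol.
M(CaCO3) = 40.08 + 12.01 + 3(16.00) = 100.09 g/mol.
n(O2) = 41.153 / 32.00 = 1.2860 mol.
Step 1 (O2:CO2 = 3:2): theoretical n(CO2) = 0.85736 mol; at 90.37% yield, n(CO2) = 0.77480 mol.
Step 2 (CO2:CaCO3 = 1:1): theoretical n(CaCO3) = 0.77480 mol, so theoretical mass = 0.77480 × 100.09 = 77.550 g.
At 75.66% yield, actual mass of CaCO3 = 77.550 × 0.7566 = 58.674 g.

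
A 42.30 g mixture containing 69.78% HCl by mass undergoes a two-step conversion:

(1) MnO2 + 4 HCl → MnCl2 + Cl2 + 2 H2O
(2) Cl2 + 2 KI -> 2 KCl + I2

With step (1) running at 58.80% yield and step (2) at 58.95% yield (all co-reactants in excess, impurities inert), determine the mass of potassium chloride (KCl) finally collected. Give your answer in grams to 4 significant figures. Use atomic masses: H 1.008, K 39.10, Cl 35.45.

10.46 g

Pure HCl = 42.30 × 0.6978 = 29.517 g.
M(HCl) = 1.008 + 35.45 = 36.458 g/mol.
M(KCl) = 39.10 + 35.45 = 74.55 g/mol.
n(HCl) = 29.517 / 36.458 = 0.80961 mol.
Step 1 (HCl:Cl2 = 4:1): theoretical n(Cl2) = 0.20240 mol; at 58.80% yield, n(Cl2) = 0.11901 mol.
Step 2 (Cl2:KCl = 1:2): theoretical n(KCl) = 0.23803 mol, so theoretical mass = 0.23803 × 74.55 = 17.745 g.
At 58.95% yield, actual mass of KCl = 17.745 × 0.5895 = 10.461 g.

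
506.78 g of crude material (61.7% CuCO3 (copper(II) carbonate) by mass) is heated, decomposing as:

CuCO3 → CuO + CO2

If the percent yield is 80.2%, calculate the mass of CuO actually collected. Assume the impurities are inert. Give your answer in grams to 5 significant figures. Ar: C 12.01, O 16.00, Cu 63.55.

161.45 g

Pure CuCO3 available = 506.78 g × 0.617 = 312.683 g.
M(CuCO3) = 63.55 + 12.01 + 3(16.00) = 123.56 g/mol.
M(CuO) = 63.55 + 16.00 = 79.55 g/mol.
n(CuCO3) = 312.683 g / 123.56 g/mol = 2.53062 mol.
From the equation the CuCO3:CuO mole ratio is 1:1, so n(CuO) = 2.53062 × 1/1 = 2.53062 mol.
Mass of CuO = 2.53062 mol × 79.55 g/mol = 201.311 g.
Actual mass collected = 201.311 g × 0.802 = 161.451 g.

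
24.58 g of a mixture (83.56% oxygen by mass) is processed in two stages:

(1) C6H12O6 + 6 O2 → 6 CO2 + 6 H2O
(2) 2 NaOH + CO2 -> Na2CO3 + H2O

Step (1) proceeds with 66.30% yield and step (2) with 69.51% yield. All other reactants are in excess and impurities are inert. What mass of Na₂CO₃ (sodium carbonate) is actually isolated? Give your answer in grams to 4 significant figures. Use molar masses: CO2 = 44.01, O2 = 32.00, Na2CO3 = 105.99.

Pure O2 = 24.58 × 0.8356 = 20.539 g.
n(O2) = 20.539 / 32.00 = 0.64185 mol.
Step 1 (O2:CO2 = 6:6): theoretical n(CO2) = 0.64185 mol; at 66.30% yield, n(CO2) = 0.42554 mol.
Step 2 (CO2:Na2CO3 = 1:1): theoretical n(Na2CO3) = 0.42554 mol, so theoretical mass = 0.42554 × 105.99 = 45.103 g.
At 69.51% yield, actual mass of Na2CO3 = 45.103 × 0.6951 = 31.351 g.

31.35 g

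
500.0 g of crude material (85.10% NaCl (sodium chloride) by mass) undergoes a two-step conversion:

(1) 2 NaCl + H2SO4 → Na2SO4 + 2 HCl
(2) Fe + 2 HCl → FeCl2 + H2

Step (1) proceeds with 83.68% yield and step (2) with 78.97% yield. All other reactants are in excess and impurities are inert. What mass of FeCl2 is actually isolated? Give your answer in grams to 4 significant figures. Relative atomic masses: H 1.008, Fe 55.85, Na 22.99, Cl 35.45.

Pure NaCl = 500.0 × 0.8510 = 425.50 g.
M(NaCl) = 22.99 + 35.45 = 58.44 g/mol.
M(FeCl2) = 55.85 + 2(35.45) = 126.75 g/mol.
n(NaCl) = 425.50 / 58.44 = 7.2810 mol.
Step 1 (NaCl:HCl = 2:2): theoretical n(HCl) = 7.2810 mol; at 83.68% yield, n(HCl) = 6.0927 mol.
Step 2 (HCl:FeCl2 = 2:1): theoretical n(FeCl2) = 3.0464 mol, so theoretical mass = 3.0464 × 126.75 = 386.13 g.
At 78.97% yield, actual mass of FeCl2 = 386.13 × 0.7897 = 304.92 g.

304.9 g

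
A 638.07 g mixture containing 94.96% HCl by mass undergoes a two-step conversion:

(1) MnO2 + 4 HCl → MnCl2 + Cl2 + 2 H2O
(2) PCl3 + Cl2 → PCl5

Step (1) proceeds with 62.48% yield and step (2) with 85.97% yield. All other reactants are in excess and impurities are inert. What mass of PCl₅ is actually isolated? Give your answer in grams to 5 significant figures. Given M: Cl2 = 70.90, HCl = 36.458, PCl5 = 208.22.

464.69 g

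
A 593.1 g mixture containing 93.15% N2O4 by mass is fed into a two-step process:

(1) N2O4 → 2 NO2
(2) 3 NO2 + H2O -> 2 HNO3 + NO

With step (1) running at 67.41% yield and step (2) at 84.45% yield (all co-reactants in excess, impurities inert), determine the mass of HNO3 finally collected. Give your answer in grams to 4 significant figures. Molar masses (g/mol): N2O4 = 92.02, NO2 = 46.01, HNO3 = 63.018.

Pure N2O4 = 593.1 × 0.9315 = 552.47 g.
n(N2O4) = 552.47 / 92.02 = 6.0038 mol.
Step 1 (N2O4:NO2 = 1:2): theoretical n(NO2) = 12.008 mol; at 67.41% yield, n(NO2) = 8.0944 mol.
Step 2 (NO2:HNO3 = 3:2): theoretical n(HNO3) = 5.3962 mol, so theoretical mass = 5.3962 × 63.018 = 340.06 g.
At 84.45% yield, actual mass of HNO3 = 340.06 × 0.8445 = 287.18 g.

287.2 g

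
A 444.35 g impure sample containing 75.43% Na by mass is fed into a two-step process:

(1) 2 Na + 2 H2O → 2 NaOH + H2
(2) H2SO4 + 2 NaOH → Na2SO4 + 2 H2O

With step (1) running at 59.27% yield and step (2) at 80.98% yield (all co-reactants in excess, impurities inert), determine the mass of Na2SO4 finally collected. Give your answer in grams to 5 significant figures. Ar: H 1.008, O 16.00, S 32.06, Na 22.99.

496.96 g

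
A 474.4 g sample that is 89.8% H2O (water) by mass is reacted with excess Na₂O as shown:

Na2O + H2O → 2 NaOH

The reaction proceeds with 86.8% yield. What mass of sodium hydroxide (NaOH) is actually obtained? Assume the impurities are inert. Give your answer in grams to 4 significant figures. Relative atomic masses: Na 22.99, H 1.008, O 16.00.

Pure H2O available = 474.4 g × 0.898 = 426.01 g.
M(H2O) = 2(1.008) + 16.00 = 18.016 g/mol.
M(NaOH) = 22.99 + 16.00 + 1.008 = 39.998 g/mol.
n(H2O) = 426.01 g / 18.016 g/mol = 23.646 mol.
From the equation the H2O:NaOH mole ratio is 1:2, so n(NaOH) = 23.646 × 2/1 = 47.293 mol.
Mass of NaOH = 47.293 mol × 39.998 g/mol = 1891.6 g.
Actual mass collected = 1891.6 g × 0.868 = 1641.9 g.

1642 g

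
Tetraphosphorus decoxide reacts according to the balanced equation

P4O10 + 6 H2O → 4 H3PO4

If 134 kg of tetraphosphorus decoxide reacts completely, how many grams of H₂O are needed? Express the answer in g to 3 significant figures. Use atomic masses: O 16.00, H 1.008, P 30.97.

M(P4O10) = 4(30.97) + 10(16.00) = 283.88 g/mol.
M(H2O) = 2(1.008) + 16.00 = 18.016 g/mol.
Convert: 134 kg = 134000 g.
n(P4O10) = 134000 g / 283.88 g/mol = 472.0 mol.
From the equation the P4O10:H2O mole ratio is 1:6, so n(H2O) = 472.0 × 6/1 = 2832 mol.
Mass of H2O = 2832 mol × 18.016 g/mol = 51020 g.

51000 g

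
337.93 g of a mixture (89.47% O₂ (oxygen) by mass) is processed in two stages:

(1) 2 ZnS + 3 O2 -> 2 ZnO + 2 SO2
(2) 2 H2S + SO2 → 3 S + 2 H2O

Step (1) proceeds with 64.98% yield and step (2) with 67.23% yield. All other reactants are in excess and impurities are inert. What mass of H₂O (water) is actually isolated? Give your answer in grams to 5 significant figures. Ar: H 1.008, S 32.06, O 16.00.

99.150 g

Pure O2 = 337.93 × 0.8947 = 302.346 g.
M(O2) = 2(16.00) = 32.00 g/mol.
M(H2O) = 2(1.008) + 16.00 = 18.016 g/mol.
n(O2) = 302.346 / 32.00 = 9.44831 mol.
Step 1 (O2:SO2 = 3:2): theoretical n(SO2) = 6.29887 mol; at 64.98% yield, n(SO2) = 4.09301 mol.
Step 2 (SO2:H2O = 1:2): theoretical n(H2O) = 8.18602 mol, so theoretical mass = 8.18602 × 18.016 = 147.479 g.
At 67.23% yield, actual mass of H2O = 147.479 × 0.6723 = 99.1503 g.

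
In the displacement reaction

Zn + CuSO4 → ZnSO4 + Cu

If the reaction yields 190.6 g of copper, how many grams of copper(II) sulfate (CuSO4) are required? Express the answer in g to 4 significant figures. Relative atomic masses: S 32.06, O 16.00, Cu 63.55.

478.7 g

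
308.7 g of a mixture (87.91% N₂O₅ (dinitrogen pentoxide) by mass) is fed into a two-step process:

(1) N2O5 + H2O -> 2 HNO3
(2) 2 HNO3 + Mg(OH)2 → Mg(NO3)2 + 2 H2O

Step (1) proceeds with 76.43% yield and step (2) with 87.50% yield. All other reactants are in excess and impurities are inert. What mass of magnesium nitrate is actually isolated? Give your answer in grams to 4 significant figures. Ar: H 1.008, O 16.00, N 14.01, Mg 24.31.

249.2 g

Pure N2O5 = 308.7 × 0.8791 = 271.38 g.
M(N2O5) = 2(14.01) + 5(16.00) = 108.02 g/mol.
M(Mg(NO3)2) = 24.31 + 2(14.01) + 6(16.00) = 148.33 g/mol.
n(N2O5) = 271.38 / 108.02 = 2.5123 mol.
Step 1 (N2O5:HNO3 = 1:2): theoretical n(HNO3) = 5.0246 mol; at 76.43% yield, n(HNO3) = 3.8403 mol.
Step 2 (HNO3:Mg(NO3)2 = 2:1): theoretical n(Mg(NO3)2) = 1.9201 mol, so theoretical mass = 1.9201 × 148.33 = 284.82 g.
At 87.50% yield, actual mass of Mg(NO3)2 = 284.82 × 0.8750 = 249.21 g.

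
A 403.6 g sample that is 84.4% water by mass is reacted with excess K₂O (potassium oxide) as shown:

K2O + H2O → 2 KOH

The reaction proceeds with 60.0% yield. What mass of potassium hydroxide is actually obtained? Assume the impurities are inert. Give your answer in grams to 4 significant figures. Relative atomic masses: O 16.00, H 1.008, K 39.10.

1273 g

Pure H2O available = 403.6 g × 0.844 = 340.64 g.
M(H2O) = 2(1.008) + 16.00 = 18.016 g/mol.
M(KOH) = 39.10 + 16.00 + 1.008 = 56.108 g/mol.
n(H2O) = 340.64 g / 18.016 g/mol = 18.908 mol.
From the equation the H2O:KOH mole ratio is 1:2, so n(KOH) = 18.908 × 2/1 = 37.815 mol.
Mass of KOH = 37.815 mol × 56.108 g/mol = 2121.7 g.
Actual mass collected = 2121.7 g × 0.600 = 1273.0 g.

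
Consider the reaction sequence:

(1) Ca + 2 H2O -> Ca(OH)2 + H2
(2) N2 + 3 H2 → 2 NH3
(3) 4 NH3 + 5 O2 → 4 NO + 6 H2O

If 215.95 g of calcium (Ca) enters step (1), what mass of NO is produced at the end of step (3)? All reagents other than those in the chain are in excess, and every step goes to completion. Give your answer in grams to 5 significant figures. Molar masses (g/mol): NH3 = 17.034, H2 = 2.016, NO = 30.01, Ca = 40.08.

107.80 g

n(Ca) = 215.95 / 40.08 = 5.38797 mol.
Reaction (1): Ca→H2 ratio 1:1 ⇒ n(H2) = 5.38797 mol.
Reaction (2): H2→NH3 ratio 3:2 ⇒ n(NH3) = 3.59198 mol.
Reaction (3): NH3→NO ratio 4:4 ⇒ n(NO) = 3.59198 mol.
Mass of NO = 3.59198 × 30.01 = 107.795 g.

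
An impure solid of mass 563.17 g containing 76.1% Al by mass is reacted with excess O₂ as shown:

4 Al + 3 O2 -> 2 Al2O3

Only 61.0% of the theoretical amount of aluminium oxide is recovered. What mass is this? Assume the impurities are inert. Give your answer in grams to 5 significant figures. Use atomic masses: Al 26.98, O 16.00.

Pure Al available = 563.17 g × 0.761 = 428.572 g.
M(Al) = 26.98 g/mol.
M(Al2O3) = 2(26.98) + 3(16.00) = 101.96 g/mol.
n(Al) = 428.572 g / 26.98 g/mol = 15.8848 mol.
From the equation the Al:Al2O3 mole ratio is 4:2, so n(Al2O3) = 15.8848 × 2/4 = 7.94241 mol.
Mass of Al2O3 = 7.94241 mol × 101.96 g/mol = 809.808 g.
Actual mass collected = 809.808 g × 0.610 = 493.983 g.

493.98 g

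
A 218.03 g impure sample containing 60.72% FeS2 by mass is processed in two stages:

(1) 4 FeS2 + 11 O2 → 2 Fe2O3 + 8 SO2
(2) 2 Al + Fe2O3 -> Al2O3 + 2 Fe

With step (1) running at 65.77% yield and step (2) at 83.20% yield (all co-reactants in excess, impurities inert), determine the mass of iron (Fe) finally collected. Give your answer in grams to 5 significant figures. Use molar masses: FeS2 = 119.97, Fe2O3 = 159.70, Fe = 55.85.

Pure FeS2 = 218.03 × 0.6072 = 132.388 g.
n(FeS2) = 132.388 / 119.97 = 1.10351 mol.
Step 1 (FeS2:Fe2O3 = 4:2): theoretical n(Fe2O3) = 0.551754 mol; at 65.77% yield, n(Fe2O3) = 0.362888 mol.
Step 2 (Fe2O3:Fe = 1:2): theoretical n(Fe) = 0.725777 mol, so theoretical mass = 0.725777 × 55.85 = 40.5346 g.
At 83.20% yield, actual mass of Fe = 40.5346 × 0.8320 = 33.7248 g.

33.725 g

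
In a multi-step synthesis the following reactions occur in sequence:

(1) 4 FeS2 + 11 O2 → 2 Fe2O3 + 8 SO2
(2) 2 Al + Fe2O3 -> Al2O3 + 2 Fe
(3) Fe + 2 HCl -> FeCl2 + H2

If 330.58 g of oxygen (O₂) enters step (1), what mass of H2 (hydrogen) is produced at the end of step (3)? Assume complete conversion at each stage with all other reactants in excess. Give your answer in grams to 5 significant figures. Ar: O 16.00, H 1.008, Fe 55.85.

M(O2) = 2(16.00) = 32.00 g/mol.
M(H2) = 2(1.008) = 2.016 g/mol.
n(O2) = 330.58 / 32.00 = 10.3306 mol.
Reaction (1): O2→Fe2O3 ratio 11:2 ⇒ n(Fe2O3) = 1.87830 mol.
Reaction (2): Fe2O3→Fe ratio 1:2 ⇒ n(Fe) = 3.75659 mol.
Reaction (3): Fe→H2 ratio 1:1 ⇒ n(H2) = 3.75659 mol.
Mass of H2 = 3.75659 × 2.016 = 7.57329 g.

7.5733 g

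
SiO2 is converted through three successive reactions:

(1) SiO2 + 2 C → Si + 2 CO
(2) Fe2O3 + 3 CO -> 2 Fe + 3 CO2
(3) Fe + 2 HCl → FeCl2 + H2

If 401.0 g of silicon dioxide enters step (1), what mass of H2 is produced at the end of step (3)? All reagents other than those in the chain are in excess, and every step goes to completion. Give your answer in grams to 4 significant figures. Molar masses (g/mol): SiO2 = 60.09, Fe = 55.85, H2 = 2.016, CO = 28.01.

17.94 g

n(SiO2) = 401.0 / 60.09 = 6.6733 mol.
Reaction (1): SiO2→CO ratio 1:2 ⇒ n(CO) = 13.347 mol.
Reaction (2): CO→Fe ratio 3:2 ⇒ n(Fe) = 8.8978 mol.
Reaction (3): Fe→H2 ratio 1:1 ⇒ n(H2) = 8.8978 mol.
Mass of H2 = 8.8978 × 2.016 = 17.938 g.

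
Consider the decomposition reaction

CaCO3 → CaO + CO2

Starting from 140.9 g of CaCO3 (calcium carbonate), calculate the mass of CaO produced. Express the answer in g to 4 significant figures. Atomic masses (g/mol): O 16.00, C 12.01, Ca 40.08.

78.95 g

M(CaCO3) = 40.08 + 12.01 + 3(16.00) = 100.09 g/mol.
M(CaO) = 40.08 + 16.00 = 56.08 g/mol.
n(CaCO3) = 140.90 g / 100.09 g/mol = 1.4077 mol.
From the equation the CaCO3:CaO mole ratio is 1:1, so n(CaO) = 1.4077 × 1/1 = 1.4077 mol.
Mass of CaO = 1.4077 mol × 56.08 g/mol = 78.946 g.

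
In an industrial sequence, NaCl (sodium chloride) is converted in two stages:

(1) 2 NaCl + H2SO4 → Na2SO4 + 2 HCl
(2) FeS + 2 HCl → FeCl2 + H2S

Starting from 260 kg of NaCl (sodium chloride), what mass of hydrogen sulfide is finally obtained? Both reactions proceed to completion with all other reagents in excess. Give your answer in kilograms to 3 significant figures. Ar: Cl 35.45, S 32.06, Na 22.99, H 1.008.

75.8 kg

M(NaCl) = 22.99 + 35.45 = 58.44 g/mol.
M(H2S) = 2(1.008) + 32.06 = 34.076 g/mol.
260 kg = 260000 g.
n(NaCl) = 260000 / 58.44 = 4449 mol.
Step 1 gives a 2:2 ratio of NaCl to HCl, so n(HCl) = 4449 mol.
In step 2 the HCl:H2S ratio is 2:1, so n(H2S) = 2225 mol.
Mass of H2S = 2225 × 34.076 = 75800 g = 75.8 kg.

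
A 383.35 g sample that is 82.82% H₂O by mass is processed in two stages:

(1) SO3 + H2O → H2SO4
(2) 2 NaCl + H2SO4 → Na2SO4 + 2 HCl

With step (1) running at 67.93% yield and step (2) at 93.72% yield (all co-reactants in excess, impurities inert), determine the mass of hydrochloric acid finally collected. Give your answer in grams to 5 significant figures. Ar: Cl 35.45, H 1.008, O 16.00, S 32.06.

818.07 g

Pure H2O = 383.35 × 0.8282 = 317.490 g.
M(H2O) = 2(1.008) + 16.00 = 18.016 g/mol.
M(HCl) = 1.008 + 35.45 = 36.458 g/mol.
n(H2O) = 317.490 / 18.016 = 17.6227 mol.
Step 1 (H2O:H2SO4 = 1:1): theoretical n(H2SO4) = 17.6227 mol; at 67.93% yield, n(H2SO4) = 11.9711 mol.
Step 2 (H2SO4:HCl = 1:2): theoretical n(HCl) = 23.9422 mol, so theoretical mass = 23.9422 × 36.458 = 872.884 g.
At 93.72% yield, actual mass of HCl = 872.884 × 0.9372 = 818.067 g.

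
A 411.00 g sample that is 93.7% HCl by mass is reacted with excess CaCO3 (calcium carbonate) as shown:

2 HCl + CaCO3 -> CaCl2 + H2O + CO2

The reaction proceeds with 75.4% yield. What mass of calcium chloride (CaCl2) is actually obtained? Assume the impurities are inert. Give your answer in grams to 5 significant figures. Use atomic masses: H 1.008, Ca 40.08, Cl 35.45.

441.95 g

Pure HCl available = 411.00 g × 0.937 = 385.107 g.
M(HCl) = 1.008 + 35.45 = 36.458 g/mol.
M(CaCl2) = 40.08 + 2(35.45) = 110.98 g/mol.
n(HCl) = 385.107 g / 36.458 g/mol = 10.5630 mol.
From the equation the HCl:CaCl2 mole ratio is 2:1, so n(CaCl2) = 10.5630 × 1/2 = 5.28152 mol.
Mass of CaCl2 = 5.28152 mol × 110.98 g/mol = 586.143 g.
Actual mass collected = 586.143 g × 0.754 = 441.952 g.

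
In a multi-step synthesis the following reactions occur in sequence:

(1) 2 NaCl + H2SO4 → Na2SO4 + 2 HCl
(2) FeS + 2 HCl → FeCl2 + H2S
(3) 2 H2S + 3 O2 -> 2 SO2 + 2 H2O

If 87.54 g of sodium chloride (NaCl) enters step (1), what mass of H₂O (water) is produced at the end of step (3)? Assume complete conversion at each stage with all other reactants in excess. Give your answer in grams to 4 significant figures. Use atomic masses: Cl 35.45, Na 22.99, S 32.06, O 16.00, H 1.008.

M(NaCl) = 22.99 + 35.45 = 58.44 g/mol.
M(H2O) = 2(1.008) + 16.00 = 18.016 g/mol.
n(NaCl) = 87.54 / 58.44 = 1.4979 mol.
Reaction (1): NaCl→HCl ratio 2:2 ⇒ n(HCl) = 1.4979 mol.
Reaction (2): HCl→H2S ratio 2:1 ⇒ n(H2S) = 0.74897 mol.
Reaction (3): H2S→H2O ratio 2:2 ⇒ n(H2O) = 0.74897 mol.
Mass of H2O = 0.74897 × 18.016 = 13.494 g.

13.49 g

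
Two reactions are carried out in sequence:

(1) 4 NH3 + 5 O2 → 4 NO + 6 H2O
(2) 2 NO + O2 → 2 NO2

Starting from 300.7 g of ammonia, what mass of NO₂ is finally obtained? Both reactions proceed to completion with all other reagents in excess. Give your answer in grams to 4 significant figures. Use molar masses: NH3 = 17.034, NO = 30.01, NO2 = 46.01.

812.2 g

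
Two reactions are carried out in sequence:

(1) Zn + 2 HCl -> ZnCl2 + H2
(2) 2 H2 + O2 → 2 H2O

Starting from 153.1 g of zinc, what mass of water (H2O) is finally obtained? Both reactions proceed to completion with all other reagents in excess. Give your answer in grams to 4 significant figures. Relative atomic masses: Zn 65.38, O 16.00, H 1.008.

42.19 g

M(Zn) = 65.38 g/mol.
M(H2O) = 2(1.008) + 16.00 = 18.016 g/mol.
n(Zn) = 153.10 / 65.38 = 2.3417 mol.
Step 1 gives a 1:1 ratio of Zn to H2, so n(H2) = 2.3417 mol.
In step 2 the H2:H2O ratio is 2:2, so n(H2O) = 2.3417 mol.
Mass of H2O = 2.3417 × 18.016 = 42.188 g.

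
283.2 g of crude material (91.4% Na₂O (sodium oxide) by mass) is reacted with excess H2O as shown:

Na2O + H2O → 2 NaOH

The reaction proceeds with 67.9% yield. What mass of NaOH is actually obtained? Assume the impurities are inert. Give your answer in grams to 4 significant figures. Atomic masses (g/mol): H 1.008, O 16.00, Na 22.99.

Pure Na2O available = 283.2 g × 0.914 = 258.84 g.
M(Na2O) = 2(22.99) + 16.00 = 61.98 g/mol.
M(NaOH) = 22.99 + 16.00 + 1.008 = 39.998 g/mol.
n(Na2O) = 258.84 g / 61.98 g/mol = 4.1763 mol.
From the equation the Na2O:NaOH mole ratio is 1:2, so n(NaOH) = 4.1763 × 2/1 = 8.3525 mol.
Mass of NaOH = 8.3525 mol × 39.998 g/mol = 334.08 g.
Actual mass collected = 334.08 g × 0.679 = 226.84 g.

226.8 g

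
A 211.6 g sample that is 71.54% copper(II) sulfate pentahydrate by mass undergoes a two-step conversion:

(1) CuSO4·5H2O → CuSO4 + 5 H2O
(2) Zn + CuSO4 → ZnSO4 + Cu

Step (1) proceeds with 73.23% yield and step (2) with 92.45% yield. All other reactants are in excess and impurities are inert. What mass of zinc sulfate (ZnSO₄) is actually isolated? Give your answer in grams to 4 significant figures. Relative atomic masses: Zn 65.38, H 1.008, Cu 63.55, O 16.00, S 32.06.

66.26 g

Pure CuSO4·5H2O = 211.6 × 0.7154 = 151.38 g.
M(CuSO4·5H2O) = 63.55 + 32.06 + 9(16.00) + 10(1.008) = 249.69 g/mol.
M(ZnSO4) = 65.38 + 32.06 + 4(16.00) = 161.44 g/mol.
n(CuSO4·5H2O) = 151.38 / 249.69 = 0.60627 mol.
Step 1 (CuSO4·5H2O:CuSO4 = 1:1): theoretical n(CuSO4) = 0.60627 mol; at 73.23% yield, n(CuSO4) = 0.44397 mol.
Step 2 (CuSO4:ZnSO4 = 1:1): theoretical n(ZnSO4) = 0.44397 mol, so theoretical mass = 0.44397 × 161.44 = 71.674 g.
At 92.45% yield, actual mass of ZnSO4 = 71.674 × 0.9245 = 66.263 g.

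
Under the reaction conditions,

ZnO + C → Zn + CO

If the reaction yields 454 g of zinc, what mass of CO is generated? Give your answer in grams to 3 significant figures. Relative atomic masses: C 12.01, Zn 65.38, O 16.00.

195 g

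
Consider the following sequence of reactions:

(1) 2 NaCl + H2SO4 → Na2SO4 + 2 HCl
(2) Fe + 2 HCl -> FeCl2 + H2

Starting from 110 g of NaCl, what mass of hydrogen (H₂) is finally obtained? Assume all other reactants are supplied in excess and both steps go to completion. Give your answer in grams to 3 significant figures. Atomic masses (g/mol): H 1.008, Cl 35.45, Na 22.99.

1.90 g

M(NaCl) = 22.99 + 35.45 = 58.44 g/mol.
M(H2) = 2(1.008) = 2.016 g/mol.
n(NaCl) = 110.0 / 58.44 = 1.882 mol.
Step 1 gives a 2:2 ratio of NaCl to HCl, so n(HCl) = 1.882 mol.
In step 2 the HCl:H2 ratio is 2:1, so n(H2) = 0.9411 mol.
Mass of H2 = 0.9411 × 2.016 = 1.897 g.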